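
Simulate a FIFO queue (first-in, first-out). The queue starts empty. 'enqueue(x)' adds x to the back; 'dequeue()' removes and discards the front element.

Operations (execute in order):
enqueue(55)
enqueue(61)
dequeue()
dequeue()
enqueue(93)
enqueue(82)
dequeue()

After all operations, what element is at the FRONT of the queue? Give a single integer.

enqueue(55): queue = [55]
enqueue(61): queue = [55, 61]
dequeue(): queue = [61]
dequeue(): queue = []
enqueue(93): queue = [93]
enqueue(82): queue = [93, 82]
dequeue(): queue = [82]

Answer: 82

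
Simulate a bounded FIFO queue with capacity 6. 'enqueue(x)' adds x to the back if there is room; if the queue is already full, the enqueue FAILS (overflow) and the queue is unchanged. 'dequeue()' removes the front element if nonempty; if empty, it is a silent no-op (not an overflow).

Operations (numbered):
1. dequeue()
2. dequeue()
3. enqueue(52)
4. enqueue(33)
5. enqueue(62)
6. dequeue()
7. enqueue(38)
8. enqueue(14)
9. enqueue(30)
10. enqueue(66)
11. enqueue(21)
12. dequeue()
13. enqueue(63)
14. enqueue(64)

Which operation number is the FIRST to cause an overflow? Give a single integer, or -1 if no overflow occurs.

Answer: 11

Derivation:
1. dequeue(): empty, no-op, size=0
2. dequeue(): empty, no-op, size=0
3. enqueue(52): size=1
4. enqueue(33): size=2
5. enqueue(62): size=3
6. dequeue(): size=2
7. enqueue(38): size=3
8. enqueue(14): size=4
9. enqueue(30): size=5
10. enqueue(66): size=6
11. enqueue(21): size=6=cap → OVERFLOW (fail)
12. dequeue(): size=5
13. enqueue(63): size=6
14. enqueue(64): size=6=cap → OVERFLOW (fail)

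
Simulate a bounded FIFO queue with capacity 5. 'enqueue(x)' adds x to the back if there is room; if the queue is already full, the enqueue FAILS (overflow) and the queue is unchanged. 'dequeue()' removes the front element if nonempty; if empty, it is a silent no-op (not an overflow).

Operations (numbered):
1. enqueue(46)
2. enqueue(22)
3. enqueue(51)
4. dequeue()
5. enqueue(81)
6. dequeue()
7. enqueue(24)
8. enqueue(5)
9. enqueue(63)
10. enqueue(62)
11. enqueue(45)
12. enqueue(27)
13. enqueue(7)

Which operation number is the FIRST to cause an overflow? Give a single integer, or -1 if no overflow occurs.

1. enqueue(46): size=1
2. enqueue(22): size=2
3. enqueue(51): size=3
4. dequeue(): size=2
5. enqueue(81): size=3
6. dequeue(): size=2
7. enqueue(24): size=3
8. enqueue(5): size=4
9. enqueue(63): size=5
10. enqueue(62): size=5=cap → OVERFLOW (fail)
11. enqueue(45): size=5=cap → OVERFLOW (fail)
12. enqueue(27): size=5=cap → OVERFLOW (fail)
13. enqueue(7): size=5=cap → OVERFLOW (fail)

Answer: 10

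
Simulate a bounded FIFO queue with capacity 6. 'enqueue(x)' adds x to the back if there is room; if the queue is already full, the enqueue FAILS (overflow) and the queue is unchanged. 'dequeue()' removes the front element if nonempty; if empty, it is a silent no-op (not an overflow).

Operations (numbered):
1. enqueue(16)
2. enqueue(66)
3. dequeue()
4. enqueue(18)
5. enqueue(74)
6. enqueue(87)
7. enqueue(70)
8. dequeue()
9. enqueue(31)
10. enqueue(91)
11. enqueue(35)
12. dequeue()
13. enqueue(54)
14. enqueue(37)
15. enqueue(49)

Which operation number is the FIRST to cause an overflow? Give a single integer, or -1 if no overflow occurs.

Answer: 11

Derivation:
1. enqueue(16): size=1
2. enqueue(66): size=2
3. dequeue(): size=1
4. enqueue(18): size=2
5. enqueue(74): size=3
6. enqueue(87): size=4
7. enqueue(70): size=5
8. dequeue(): size=4
9. enqueue(31): size=5
10. enqueue(91): size=6
11. enqueue(35): size=6=cap → OVERFLOW (fail)
12. dequeue(): size=5
13. enqueue(54): size=6
14. enqueue(37): size=6=cap → OVERFLOW (fail)
15. enqueue(49): size=6=cap → OVERFLOW (fail)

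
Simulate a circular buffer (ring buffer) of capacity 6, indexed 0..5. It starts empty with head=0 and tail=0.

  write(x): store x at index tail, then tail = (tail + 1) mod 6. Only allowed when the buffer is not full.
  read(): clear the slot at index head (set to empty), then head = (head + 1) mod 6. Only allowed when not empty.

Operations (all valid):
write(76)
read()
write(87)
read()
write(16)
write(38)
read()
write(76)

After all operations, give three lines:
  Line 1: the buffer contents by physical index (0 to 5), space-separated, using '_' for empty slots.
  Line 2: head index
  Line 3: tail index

write(76): buf=[76 _ _ _ _ _], head=0, tail=1, size=1
read(): buf=[_ _ _ _ _ _], head=1, tail=1, size=0
write(87): buf=[_ 87 _ _ _ _], head=1, tail=2, size=1
read(): buf=[_ _ _ _ _ _], head=2, tail=2, size=0
write(16): buf=[_ _ 16 _ _ _], head=2, tail=3, size=1
write(38): buf=[_ _ 16 38 _ _], head=2, tail=4, size=2
read(): buf=[_ _ _ 38 _ _], head=3, tail=4, size=1
write(76): buf=[_ _ _ 38 76 _], head=3, tail=5, size=2

Answer: _ _ _ 38 76 _
3
5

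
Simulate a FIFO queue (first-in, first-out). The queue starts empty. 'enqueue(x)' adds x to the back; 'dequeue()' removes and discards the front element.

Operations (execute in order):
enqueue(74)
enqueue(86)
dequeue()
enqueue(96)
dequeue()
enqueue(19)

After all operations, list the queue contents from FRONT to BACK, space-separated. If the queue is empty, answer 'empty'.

enqueue(74): [74]
enqueue(86): [74, 86]
dequeue(): [86]
enqueue(96): [86, 96]
dequeue(): [96]
enqueue(19): [96, 19]

Answer: 96 19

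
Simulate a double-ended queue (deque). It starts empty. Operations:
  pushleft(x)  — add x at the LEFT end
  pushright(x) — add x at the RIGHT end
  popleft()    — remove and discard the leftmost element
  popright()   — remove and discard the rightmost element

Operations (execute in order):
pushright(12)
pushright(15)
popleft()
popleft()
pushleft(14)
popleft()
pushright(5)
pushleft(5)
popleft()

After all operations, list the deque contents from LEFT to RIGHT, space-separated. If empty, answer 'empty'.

Answer: 5

Derivation:
pushright(12): [12]
pushright(15): [12, 15]
popleft(): [15]
popleft(): []
pushleft(14): [14]
popleft(): []
pushright(5): [5]
pushleft(5): [5, 5]
popleft(): [5]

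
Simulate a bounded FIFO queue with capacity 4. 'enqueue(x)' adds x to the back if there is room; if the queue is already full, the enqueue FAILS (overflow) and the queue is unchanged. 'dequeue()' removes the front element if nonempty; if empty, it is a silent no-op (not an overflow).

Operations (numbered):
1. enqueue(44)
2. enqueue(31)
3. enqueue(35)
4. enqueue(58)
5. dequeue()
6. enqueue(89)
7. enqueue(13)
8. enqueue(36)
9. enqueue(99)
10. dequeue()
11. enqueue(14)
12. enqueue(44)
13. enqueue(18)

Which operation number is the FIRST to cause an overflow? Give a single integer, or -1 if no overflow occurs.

1. enqueue(44): size=1
2. enqueue(31): size=2
3. enqueue(35): size=3
4. enqueue(58): size=4
5. dequeue(): size=3
6. enqueue(89): size=4
7. enqueue(13): size=4=cap → OVERFLOW (fail)
8. enqueue(36): size=4=cap → OVERFLOW (fail)
9. enqueue(99): size=4=cap → OVERFLOW (fail)
10. dequeue(): size=3
11. enqueue(14): size=4
12. enqueue(44): size=4=cap → OVERFLOW (fail)
13. enqueue(18): size=4=cap → OVERFLOW (fail)

Answer: 7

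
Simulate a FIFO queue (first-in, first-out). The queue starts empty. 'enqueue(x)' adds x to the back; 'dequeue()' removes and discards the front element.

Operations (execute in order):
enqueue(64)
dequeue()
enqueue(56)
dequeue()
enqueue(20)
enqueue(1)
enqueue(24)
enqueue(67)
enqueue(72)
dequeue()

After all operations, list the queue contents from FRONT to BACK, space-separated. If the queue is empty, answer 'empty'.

enqueue(64): [64]
dequeue(): []
enqueue(56): [56]
dequeue(): []
enqueue(20): [20]
enqueue(1): [20, 1]
enqueue(24): [20, 1, 24]
enqueue(67): [20, 1, 24, 67]
enqueue(72): [20, 1, 24, 67, 72]
dequeue(): [1, 24, 67, 72]

Answer: 1 24 67 72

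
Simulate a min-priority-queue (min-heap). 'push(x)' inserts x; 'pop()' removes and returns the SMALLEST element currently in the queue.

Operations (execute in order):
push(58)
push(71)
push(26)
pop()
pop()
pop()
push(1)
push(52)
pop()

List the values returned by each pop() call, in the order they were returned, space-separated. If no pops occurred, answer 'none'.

push(58): heap contents = [58]
push(71): heap contents = [58, 71]
push(26): heap contents = [26, 58, 71]
pop() → 26: heap contents = [58, 71]
pop() → 58: heap contents = [71]
pop() → 71: heap contents = []
push(1): heap contents = [1]
push(52): heap contents = [1, 52]
pop() → 1: heap contents = [52]

Answer: 26 58 71 1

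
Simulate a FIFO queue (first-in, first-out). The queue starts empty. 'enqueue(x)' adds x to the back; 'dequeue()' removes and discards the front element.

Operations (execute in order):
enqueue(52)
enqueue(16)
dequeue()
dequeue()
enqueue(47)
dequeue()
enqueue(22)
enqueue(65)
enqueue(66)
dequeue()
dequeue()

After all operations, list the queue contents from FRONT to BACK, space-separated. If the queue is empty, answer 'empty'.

enqueue(52): [52]
enqueue(16): [52, 16]
dequeue(): [16]
dequeue(): []
enqueue(47): [47]
dequeue(): []
enqueue(22): [22]
enqueue(65): [22, 65]
enqueue(66): [22, 65, 66]
dequeue(): [65, 66]
dequeue(): [66]

Answer: 66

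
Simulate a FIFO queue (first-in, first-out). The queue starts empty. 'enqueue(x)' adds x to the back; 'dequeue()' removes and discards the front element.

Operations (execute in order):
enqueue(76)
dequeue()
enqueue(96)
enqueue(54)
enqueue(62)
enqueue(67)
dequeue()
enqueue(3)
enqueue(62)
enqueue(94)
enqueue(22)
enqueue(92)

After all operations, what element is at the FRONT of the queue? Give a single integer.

enqueue(76): queue = [76]
dequeue(): queue = []
enqueue(96): queue = [96]
enqueue(54): queue = [96, 54]
enqueue(62): queue = [96, 54, 62]
enqueue(67): queue = [96, 54, 62, 67]
dequeue(): queue = [54, 62, 67]
enqueue(3): queue = [54, 62, 67, 3]
enqueue(62): queue = [54, 62, 67, 3, 62]
enqueue(94): queue = [54, 62, 67, 3, 62, 94]
enqueue(22): queue = [54, 62, 67, 3, 62, 94, 22]
enqueue(92): queue = [54, 62, 67, 3, 62, 94, 22, 92]

Answer: 54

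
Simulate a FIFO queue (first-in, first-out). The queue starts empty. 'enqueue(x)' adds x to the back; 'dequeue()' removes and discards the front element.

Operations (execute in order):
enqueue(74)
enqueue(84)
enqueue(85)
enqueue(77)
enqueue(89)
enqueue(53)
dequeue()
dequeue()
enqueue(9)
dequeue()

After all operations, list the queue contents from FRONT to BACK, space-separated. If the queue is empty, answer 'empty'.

enqueue(74): [74]
enqueue(84): [74, 84]
enqueue(85): [74, 84, 85]
enqueue(77): [74, 84, 85, 77]
enqueue(89): [74, 84, 85, 77, 89]
enqueue(53): [74, 84, 85, 77, 89, 53]
dequeue(): [84, 85, 77, 89, 53]
dequeue(): [85, 77, 89, 53]
enqueue(9): [85, 77, 89, 53, 9]
dequeue(): [77, 89, 53, 9]

Answer: 77 89 53 9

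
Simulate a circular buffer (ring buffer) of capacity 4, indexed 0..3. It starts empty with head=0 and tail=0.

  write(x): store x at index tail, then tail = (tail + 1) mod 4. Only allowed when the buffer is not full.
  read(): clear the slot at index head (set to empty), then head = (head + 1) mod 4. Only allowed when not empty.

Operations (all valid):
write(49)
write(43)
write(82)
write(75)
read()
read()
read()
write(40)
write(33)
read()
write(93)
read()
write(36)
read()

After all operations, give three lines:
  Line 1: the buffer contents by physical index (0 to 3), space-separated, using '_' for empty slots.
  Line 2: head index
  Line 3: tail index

write(49): buf=[49 _ _ _], head=0, tail=1, size=1
write(43): buf=[49 43 _ _], head=0, tail=2, size=2
write(82): buf=[49 43 82 _], head=0, tail=3, size=3
write(75): buf=[49 43 82 75], head=0, tail=0, size=4
read(): buf=[_ 43 82 75], head=1, tail=0, size=3
read(): buf=[_ _ 82 75], head=2, tail=0, size=2
read(): buf=[_ _ _ 75], head=3, tail=0, size=1
write(40): buf=[40 _ _ 75], head=3, tail=1, size=2
write(33): buf=[40 33 _ 75], head=3, tail=2, size=3
read(): buf=[40 33 _ _], head=0, tail=2, size=2
write(93): buf=[40 33 93 _], head=0, tail=3, size=3
read(): buf=[_ 33 93 _], head=1, tail=3, size=2
write(36): buf=[_ 33 93 36], head=1, tail=0, size=3
read(): buf=[_ _ 93 36], head=2, tail=0, size=2

Answer: _ _ 93 36
2
0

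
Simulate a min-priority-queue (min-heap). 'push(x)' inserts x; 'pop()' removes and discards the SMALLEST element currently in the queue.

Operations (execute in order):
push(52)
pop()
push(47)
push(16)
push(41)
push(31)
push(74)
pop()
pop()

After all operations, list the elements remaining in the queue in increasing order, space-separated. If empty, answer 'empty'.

push(52): heap contents = [52]
pop() → 52: heap contents = []
push(47): heap contents = [47]
push(16): heap contents = [16, 47]
push(41): heap contents = [16, 41, 47]
push(31): heap contents = [16, 31, 41, 47]
push(74): heap contents = [16, 31, 41, 47, 74]
pop() → 16: heap contents = [31, 41, 47, 74]
pop() → 31: heap contents = [41, 47, 74]

Answer: 41 47 74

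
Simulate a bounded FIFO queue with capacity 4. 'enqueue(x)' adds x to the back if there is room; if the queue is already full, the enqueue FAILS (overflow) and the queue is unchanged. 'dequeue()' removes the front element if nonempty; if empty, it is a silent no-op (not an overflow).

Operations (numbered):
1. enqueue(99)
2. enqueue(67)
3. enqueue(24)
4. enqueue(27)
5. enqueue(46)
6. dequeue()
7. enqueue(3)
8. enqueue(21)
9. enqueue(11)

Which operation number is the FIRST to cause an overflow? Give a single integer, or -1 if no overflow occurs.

1. enqueue(99): size=1
2. enqueue(67): size=2
3. enqueue(24): size=3
4. enqueue(27): size=4
5. enqueue(46): size=4=cap → OVERFLOW (fail)
6. dequeue(): size=3
7. enqueue(3): size=4
8. enqueue(21): size=4=cap → OVERFLOW (fail)
9. enqueue(11): size=4=cap → OVERFLOW (fail)

Answer: 5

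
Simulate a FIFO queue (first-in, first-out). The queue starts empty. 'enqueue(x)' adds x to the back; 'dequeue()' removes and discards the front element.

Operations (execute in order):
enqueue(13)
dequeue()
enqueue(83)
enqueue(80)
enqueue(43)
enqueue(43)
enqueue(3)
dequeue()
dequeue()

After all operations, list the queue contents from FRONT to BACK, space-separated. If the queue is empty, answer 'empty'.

enqueue(13): [13]
dequeue(): []
enqueue(83): [83]
enqueue(80): [83, 80]
enqueue(43): [83, 80, 43]
enqueue(43): [83, 80, 43, 43]
enqueue(3): [83, 80, 43, 43, 3]
dequeue(): [80, 43, 43, 3]
dequeue(): [43, 43, 3]

Answer: 43 43 3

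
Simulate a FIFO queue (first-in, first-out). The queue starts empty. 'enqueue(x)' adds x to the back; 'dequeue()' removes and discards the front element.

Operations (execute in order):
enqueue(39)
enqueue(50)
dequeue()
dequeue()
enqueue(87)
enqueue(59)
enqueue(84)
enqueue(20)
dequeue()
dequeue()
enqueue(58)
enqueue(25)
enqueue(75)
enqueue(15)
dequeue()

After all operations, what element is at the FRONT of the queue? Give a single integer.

Answer: 20

Derivation:
enqueue(39): queue = [39]
enqueue(50): queue = [39, 50]
dequeue(): queue = [50]
dequeue(): queue = []
enqueue(87): queue = [87]
enqueue(59): queue = [87, 59]
enqueue(84): queue = [87, 59, 84]
enqueue(20): queue = [87, 59, 84, 20]
dequeue(): queue = [59, 84, 20]
dequeue(): queue = [84, 20]
enqueue(58): queue = [84, 20, 58]
enqueue(25): queue = [84, 20, 58, 25]
enqueue(75): queue = [84, 20, 58, 25, 75]
enqueue(15): queue = [84, 20, 58, 25, 75, 15]
dequeue(): queue = [20, 58, 25, 75, 15]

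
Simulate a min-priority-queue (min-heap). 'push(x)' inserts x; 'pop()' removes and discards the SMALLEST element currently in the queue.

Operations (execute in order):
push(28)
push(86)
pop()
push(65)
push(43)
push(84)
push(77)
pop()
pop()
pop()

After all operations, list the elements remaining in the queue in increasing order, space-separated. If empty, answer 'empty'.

Answer: 84 86

Derivation:
push(28): heap contents = [28]
push(86): heap contents = [28, 86]
pop() → 28: heap contents = [86]
push(65): heap contents = [65, 86]
push(43): heap contents = [43, 65, 86]
push(84): heap contents = [43, 65, 84, 86]
push(77): heap contents = [43, 65, 77, 84, 86]
pop() → 43: heap contents = [65, 77, 84, 86]
pop() → 65: heap contents = [77, 84, 86]
pop() → 77: heap contents = [84, 86]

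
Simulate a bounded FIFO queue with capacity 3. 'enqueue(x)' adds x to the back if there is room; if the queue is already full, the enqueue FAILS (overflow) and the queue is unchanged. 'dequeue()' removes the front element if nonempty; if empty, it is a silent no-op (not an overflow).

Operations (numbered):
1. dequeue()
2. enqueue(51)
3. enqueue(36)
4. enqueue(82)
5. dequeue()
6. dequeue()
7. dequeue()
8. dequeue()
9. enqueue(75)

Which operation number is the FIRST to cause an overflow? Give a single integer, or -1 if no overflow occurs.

1. dequeue(): empty, no-op, size=0
2. enqueue(51): size=1
3. enqueue(36): size=2
4. enqueue(82): size=3
5. dequeue(): size=2
6. dequeue(): size=1
7. dequeue(): size=0
8. dequeue(): empty, no-op, size=0
9. enqueue(75): size=1

Answer: -1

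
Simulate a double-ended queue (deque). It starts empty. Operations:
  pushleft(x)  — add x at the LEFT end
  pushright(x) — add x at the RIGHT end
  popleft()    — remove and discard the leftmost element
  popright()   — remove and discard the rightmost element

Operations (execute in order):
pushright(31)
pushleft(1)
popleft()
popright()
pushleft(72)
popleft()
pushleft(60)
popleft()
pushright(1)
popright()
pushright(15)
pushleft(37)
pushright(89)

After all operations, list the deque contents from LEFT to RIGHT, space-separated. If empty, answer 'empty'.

pushright(31): [31]
pushleft(1): [1, 31]
popleft(): [31]
popright(): []
pushleft(72): [72]
popleft(): []
pushleft(60): [60]
popleft(): []
pushright(1): [1]
popright(): []
pushright(15): [15]
pushleft(37): [37, 15]
pushright(89): [37, 15, 89]

Answer: 37 15 89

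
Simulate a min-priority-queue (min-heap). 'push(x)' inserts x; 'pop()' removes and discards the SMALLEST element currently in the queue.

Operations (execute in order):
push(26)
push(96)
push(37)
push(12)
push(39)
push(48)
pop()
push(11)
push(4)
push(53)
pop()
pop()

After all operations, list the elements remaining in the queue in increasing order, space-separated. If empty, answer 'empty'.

Answer: 26 37 39 48 53 96

Derivation:
push(26): heap contents = [26]
push(96): heap contents = [26, 96]
push(37): heap contents = [26, 37, 96]
push(12): heap contents = [12, 26, 37, 96]
push(39): heap contents = [12, 26, 37, 39, 96]
push(48): heap contents = [12, 26, 37, 39, 48, 96]
pop() → 12: heap contents = [26, 37, 39, 48, 96]
push(11): heap contents = [11, 26, 37, 39, 48, 96]
push(4): heap contents = [4, 11, 26, 37, 39, 48, 96]
push(53): heap contents = [4, 11, 26, 37, 39, 48, 53, 96]
pop() → 4: heap contents = [11, 26, 37, 39, 48, 53, 96]
pop() → 11: heap contents = [26, 37, 39, 48, 53, 96]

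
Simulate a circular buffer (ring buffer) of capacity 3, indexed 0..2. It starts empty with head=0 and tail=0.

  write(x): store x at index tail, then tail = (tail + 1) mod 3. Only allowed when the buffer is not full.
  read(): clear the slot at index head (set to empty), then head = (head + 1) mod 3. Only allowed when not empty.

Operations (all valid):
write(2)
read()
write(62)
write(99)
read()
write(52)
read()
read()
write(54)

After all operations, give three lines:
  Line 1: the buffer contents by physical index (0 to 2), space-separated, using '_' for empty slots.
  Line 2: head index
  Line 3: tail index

write(2): buf=[2 _ _], head=0, tail=1, size=1
read(): buf=[_ _ _], head=1, tail=1, size=0
write(62): buf=[_ 62 _], head=1, tail=2, size=1
write(99): buf=[_ 62 99], head=1, tail=0, size=2
read(): buf=[_ _ 99], head=2, tail=0, size=1
write(52): buf=[52 _ 99], head=2, tail=1, size=2
read(): buf=[52 _ _], head=0, tail=1, size=1
read(): buf=[_ _ _], head=1, tail=1, size=0
write(54): buf=[_ 54 _], head=1, tail=2, size=1

Answer: _ 54 _
1
2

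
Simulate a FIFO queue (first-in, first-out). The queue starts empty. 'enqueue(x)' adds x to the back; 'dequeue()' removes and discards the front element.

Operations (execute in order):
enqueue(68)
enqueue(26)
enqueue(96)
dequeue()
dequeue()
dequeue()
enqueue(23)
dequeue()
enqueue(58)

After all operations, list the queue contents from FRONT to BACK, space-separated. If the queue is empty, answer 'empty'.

Answer: 58

Derivation:
enqueue(68): [68]
enqueue(26): [68, 26]
enqueue(96): [68, 26, 96]
dequeue(): [26, 96]
dequeue(): [96]
dequeue(): []
enqueue(23): [23]
dequeue(): []
enqueue(58): [58]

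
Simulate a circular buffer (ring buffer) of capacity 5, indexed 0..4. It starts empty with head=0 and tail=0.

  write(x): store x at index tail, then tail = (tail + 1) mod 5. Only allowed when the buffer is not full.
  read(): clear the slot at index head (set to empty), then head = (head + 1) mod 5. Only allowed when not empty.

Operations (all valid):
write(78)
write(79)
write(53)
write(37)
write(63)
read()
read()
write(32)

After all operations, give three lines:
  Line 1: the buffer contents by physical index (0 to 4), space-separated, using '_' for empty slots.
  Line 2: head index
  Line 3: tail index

Answer: 32 _ 53 37 63
2
1

Derivation:
write(78): buf=[78 _ _ _ _], head=0, tail=1, size=1
write(79): buf=[78 79 _ _ _], head=0, tail=2, size=2
write(53): buf=[78 79 53 _ _], head=0, tail=3, size=3
write(37): buf=[78 79 53 37 _], head=0, tail=4, size=4
write(63): buf=[78 79 53 37 63], head=0, tail=0, size=5
read(): buf=[_ 79 53 37 63], head=1, tail=0, size=4
read(): buf=[_ _ 53 37 63], head=2, tail=0, size=3
write(32): buf=[32 _ 53 37 63], head=2, tail=1, size=4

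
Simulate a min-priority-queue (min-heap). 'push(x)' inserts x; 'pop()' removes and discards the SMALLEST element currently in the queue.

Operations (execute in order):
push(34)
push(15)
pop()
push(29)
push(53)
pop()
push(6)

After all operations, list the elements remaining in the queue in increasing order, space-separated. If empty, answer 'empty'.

Answer: 6 34 53

Derivation:
push(34): heap contents = [34]
push(15): heap contents = [15, 34]
pop() → 15: heap contents = [34]
push(29): heap contents = [29, 34]
push(53): heap contents = [29, 34, 53]
pop() → 29: heap contents = [34, 53]
push(6): heap contents = [6, 34, 53]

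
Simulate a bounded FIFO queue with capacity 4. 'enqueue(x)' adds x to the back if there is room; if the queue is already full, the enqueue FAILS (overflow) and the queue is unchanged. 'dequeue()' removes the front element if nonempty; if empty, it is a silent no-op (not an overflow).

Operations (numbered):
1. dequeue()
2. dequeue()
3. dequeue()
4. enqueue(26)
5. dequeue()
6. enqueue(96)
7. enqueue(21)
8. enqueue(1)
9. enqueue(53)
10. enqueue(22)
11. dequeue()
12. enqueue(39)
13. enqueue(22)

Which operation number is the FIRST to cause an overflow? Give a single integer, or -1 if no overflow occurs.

Answer: 10

Derivation:
1. dequeue(): empty, no-op, size=0
2. dequeue(): empty, no-op, size=0
3. dequeue(): empty, no-op, size=0
4. enqueue(26): size=1
5. dequeue(): size=0
6. enqueue(96): size=1
7. enqueue(21): size=2
8. enqueue(1): size=3
9. enqueue(53): size=4
10. enqueue(22): size=4=cap → OVERFLOW (fail)
11. dequeue(): size=3
12. enqueue(39): size=4
13. enqueue(22): size=4=cap → OVERFLOW (fail)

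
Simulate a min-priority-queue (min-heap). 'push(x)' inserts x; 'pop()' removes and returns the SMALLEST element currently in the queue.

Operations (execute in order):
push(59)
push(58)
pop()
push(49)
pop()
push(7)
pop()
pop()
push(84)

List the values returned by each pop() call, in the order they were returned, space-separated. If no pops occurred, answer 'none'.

Answer: 58 49 7 59

Derivation:
push(59): heap contents = [59]
push(58): heap contents = [58, 59]
pop() → 58: heap contents = [59]
push(49): heap contents = [49, 59]
pop() → 49: heap contents = [59]
push(7): heap contents = [7, 59]
pop() → 7: heap contents = [59]
pop() → 59: heap contents = []
push(84): heap contents = [84]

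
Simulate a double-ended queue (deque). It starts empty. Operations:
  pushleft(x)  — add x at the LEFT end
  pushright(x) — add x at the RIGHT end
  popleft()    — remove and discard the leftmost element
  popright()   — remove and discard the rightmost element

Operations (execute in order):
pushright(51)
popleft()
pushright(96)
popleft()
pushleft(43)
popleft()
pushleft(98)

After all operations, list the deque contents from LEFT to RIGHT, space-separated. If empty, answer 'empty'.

pushright(51): [51]
popleft(): []
pushright(96): [96]
popleft(): []
pushleft(43): [43]
popleft(): []
pushleft(98): [98]

Answer: 98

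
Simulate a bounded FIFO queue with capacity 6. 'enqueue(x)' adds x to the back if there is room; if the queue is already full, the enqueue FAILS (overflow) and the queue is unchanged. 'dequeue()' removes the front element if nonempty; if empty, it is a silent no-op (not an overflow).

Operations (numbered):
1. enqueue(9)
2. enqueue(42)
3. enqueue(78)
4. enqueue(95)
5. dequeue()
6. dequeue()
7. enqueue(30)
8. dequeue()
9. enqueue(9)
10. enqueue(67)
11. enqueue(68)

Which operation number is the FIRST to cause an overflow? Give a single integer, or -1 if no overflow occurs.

1. enqueue(9): size=1
2. enqueue(42): size=2
3. enqueue(78): size=3
4. enqueue(95): size=4
5. dequeue(): size=3
6. dequeue(): size=2
7. enqueue(30): size=3
8. dequeue(): size=2
9. enqueue(9): size=3
10. enqueue(67): size=4
11. enqueue(68): size=5

Answer: -1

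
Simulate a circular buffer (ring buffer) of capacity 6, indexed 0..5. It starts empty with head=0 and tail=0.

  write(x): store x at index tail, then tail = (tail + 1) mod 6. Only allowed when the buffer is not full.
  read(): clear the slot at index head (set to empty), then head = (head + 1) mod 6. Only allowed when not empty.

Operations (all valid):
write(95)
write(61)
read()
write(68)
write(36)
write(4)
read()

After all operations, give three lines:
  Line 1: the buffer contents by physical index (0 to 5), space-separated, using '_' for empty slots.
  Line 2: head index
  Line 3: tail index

Answer: _ _ 68 36 4 _
2
5

Derivation:
write(95): buf=[95 _ _ _ _ _], head=0, tail=1, size=1
write(61): buf=[95 61 _ _ _ _], head=0, tail=2, size=2
read(): buf=[_ 61 _ _ _ _], head=1, tail=2, size=1
write(68): buf=[_ 61 68 _ _ _], head=1, tail=3, size=2
write(36): buf=[_ 61 68 36 _ _], head=1, tail=4, size=3
write(4): buf=[_ 61 68 36 4 _], head=1, tail=5, size=4
read(): buf=[_ _ 68 36 4 _], head=2, tail=5, size=3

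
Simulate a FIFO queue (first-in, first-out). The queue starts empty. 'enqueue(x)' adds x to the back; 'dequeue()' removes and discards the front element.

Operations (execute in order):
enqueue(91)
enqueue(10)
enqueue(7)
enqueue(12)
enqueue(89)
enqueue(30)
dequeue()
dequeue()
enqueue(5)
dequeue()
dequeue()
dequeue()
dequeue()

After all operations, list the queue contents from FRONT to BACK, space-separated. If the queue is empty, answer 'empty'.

Answer: 5

Derivation:
enqueue(91): [91]
enqueue(10): [91, 10]
enqueue(7): [91, 10, 7]
enqueue(12): [91, 10, 7, 12]
enqueue(89): [91, 10, 7, 12, 89]
enqueue(30): [91, 10, 7, 12, 89, 30]
dequeue(): [10, 7, 12, 89, 30]
dequeue(): [7, 12, 89, 30]
enqueue(5): [7, 12, 89, 30, 5]
dequeue(): [12, 89, 30, 5]
dequeue(): [89, 30, 5]
dequeue(): [30, 5]
dequeue(): [5]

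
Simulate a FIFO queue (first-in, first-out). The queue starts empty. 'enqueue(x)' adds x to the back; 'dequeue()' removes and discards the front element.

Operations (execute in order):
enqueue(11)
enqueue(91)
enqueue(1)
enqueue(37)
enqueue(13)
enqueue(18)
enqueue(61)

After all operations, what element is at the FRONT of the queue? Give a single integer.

Answer: 11

Derivation:
enqueue(11): queue = [11]
enqueue(91): queue = [11, 91]
enqueue(1): queue = [11, 91, 1]
enqueue(37): queue = [11, 91, 1, 37]
enqueue(13): queue = [11, 91, 1, 37, 13]
enqueue(18): queue = [11, 91, 1, 37, 13, 18]
enqueue(61): queue = [11, 91, 1, 37, 13, 18, 61]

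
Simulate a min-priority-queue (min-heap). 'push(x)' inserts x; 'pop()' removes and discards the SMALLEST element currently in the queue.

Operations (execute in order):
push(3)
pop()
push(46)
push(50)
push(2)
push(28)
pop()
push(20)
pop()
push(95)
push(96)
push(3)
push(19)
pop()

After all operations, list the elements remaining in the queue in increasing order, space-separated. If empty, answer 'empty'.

push(3): heap contents = [3]
pop() → 3: heap contents = []
push(46): heap contents = [46]
push(50): heap contents = [46, 50]
push(2): heap contents = [2, 46, 50]
push(28): heap contents = [2, 28, 46, 50]
pop() → 2: heap contents = [28, 46, 50]
push(20): heap contents = [20, 28, 46, 50]
pop() → 20: heap contents = [28, 46, 50]
push(95): heap contents = [28, 46, 50, 95]
push(96): heap contents = [28, 46, 50, 95, 96]
push(3): heap contents = [3, 28, 46, 50, 95, 96]
push(19): heap contents = [3, 19, 28, 46, 50, 95, 96]
pop() → 3: heap contents = [19, 28, 46, 50, 95, 96]

Answer: 19 28 46 50 95 96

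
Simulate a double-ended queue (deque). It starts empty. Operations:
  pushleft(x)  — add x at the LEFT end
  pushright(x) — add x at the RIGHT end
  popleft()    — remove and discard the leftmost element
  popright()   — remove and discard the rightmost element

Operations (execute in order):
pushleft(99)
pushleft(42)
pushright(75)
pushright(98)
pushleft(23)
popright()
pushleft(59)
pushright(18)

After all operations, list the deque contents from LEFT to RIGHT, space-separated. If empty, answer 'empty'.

pushleft(99): [99]
pushleft(42): [42, 99]
pushright(75): [42, 99, 75]
pushright(98): [42, 99, 75, 98]
pushleft(23): [23, 42, 99, 75, 98]
popright(): [23, 42, 99, 75]
pushleft(59): [59, 23, 42, 99, 75]
pushright(18): [59, 23, 42, 99, 75, 18]

Answer: 59 23 42 99 75 18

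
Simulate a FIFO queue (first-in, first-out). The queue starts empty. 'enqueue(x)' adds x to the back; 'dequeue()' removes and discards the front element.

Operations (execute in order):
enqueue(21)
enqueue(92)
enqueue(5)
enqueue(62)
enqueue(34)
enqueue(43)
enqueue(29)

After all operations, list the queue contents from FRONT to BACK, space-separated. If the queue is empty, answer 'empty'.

enqueue(21): [21]
enqueue(92): [21, 92]
enqueue(5): [21, 92, 5]
enqueue(62): [21, 92, 5, 62]
enqueue(34): [21, 92, 5, 62, 34]
enqueue(43): [21, 92, 5, 62, 34, 43]
enqueue(29): [21, 92, 5, 62, 34, 43, 29]

Answer: 21 92 5 62 34 43 29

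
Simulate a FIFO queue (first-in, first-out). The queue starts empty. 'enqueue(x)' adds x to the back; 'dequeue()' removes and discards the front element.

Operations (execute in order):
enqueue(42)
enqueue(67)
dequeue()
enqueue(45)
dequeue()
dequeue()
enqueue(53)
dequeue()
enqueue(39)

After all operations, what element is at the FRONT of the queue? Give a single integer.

enqueue(42): queue = [42]
enqueue(67): queue = [42, 67]
dequeue(): queue = [67]
enqueue(45): queue = [67, 45]
dequeue(): queue = [45]
dequeue(): queue = []
enqueue(53): queue = [53]
dequeue(): queue = []
enqueue(39): queue = [39]

Answer: 39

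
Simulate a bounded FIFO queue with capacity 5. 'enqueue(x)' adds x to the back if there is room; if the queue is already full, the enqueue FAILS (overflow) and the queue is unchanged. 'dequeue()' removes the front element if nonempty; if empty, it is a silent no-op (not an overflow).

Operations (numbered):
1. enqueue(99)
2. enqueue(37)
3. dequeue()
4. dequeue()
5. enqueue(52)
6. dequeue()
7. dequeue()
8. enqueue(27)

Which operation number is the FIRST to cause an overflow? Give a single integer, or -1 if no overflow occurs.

Answer: -1

Derivation:
1. enqueue(99): size=1
2. enqueue(37): size=2
3. dequeue(): size=1
4. dequeue(): size=0
5. enqueue(52): size=1
6. dequeue(): size=0
7. dequeue(): empty, no-op, size=0
8. enqueue(27): size=1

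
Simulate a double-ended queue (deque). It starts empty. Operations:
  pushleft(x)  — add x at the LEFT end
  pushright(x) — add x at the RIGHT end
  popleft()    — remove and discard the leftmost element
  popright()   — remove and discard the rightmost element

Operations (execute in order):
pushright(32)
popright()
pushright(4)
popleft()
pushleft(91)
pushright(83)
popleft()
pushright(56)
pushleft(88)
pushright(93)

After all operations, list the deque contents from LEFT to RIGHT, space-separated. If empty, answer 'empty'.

Answer: 88 83 56 93

Derivation:
pushright(32): [32]
popright(): []
pushright(4): [4]
popleft(): []
pushleft(91): [91]
pushright(83): [91, 83]
popleft(): [83]
pushright(56): [83, 56]
pushleft(88): [88, 83, 56]
pushright(93): [88, 83, 56, 93]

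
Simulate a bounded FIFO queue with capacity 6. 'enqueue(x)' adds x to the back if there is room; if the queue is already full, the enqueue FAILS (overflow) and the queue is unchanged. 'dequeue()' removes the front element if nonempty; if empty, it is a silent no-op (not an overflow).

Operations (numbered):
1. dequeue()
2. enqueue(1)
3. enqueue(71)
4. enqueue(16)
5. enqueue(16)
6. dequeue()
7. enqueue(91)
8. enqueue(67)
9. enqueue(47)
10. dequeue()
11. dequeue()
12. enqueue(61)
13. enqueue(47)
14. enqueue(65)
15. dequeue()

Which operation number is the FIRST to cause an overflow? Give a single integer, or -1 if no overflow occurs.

1. dequeue(): empty, no-op, size=0
2. enqueue(1): size=1
3. enqueue(71): size=2
4. enqueue(16): size=3
5. enqueue(16): size=4
6. dequeue(): size=3
7. enqueue(91): size=4
8. enqueue(67): size=5
9. enqueue(47): size=6
10. dequeue(): size=5
11. dequeue(): size=4
12. enqueue(61): size=5
13. enqueue(47): size=6
14. enqueue(65): size=6=cap → OVERFLOW (fail)
15. dequeue(): size=5

Answer: 14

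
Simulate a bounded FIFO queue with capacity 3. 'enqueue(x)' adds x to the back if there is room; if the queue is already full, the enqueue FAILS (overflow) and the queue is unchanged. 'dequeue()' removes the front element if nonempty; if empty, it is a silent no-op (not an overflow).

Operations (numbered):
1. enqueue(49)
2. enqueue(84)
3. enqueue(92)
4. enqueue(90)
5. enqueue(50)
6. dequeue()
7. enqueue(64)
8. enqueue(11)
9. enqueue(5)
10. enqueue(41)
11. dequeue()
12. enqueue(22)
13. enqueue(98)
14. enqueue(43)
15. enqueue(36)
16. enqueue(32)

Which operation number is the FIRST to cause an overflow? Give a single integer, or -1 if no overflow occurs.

Answer: 4

Derivation:
1. enqueue(49): size=1
2. enqueue(84): size=2
3. enqueue(92): size=3
4. enqueue(90): size=3=cap → OVERFLOW (fail)
5. enqueue(50): size=3=cap → OVERFLOW (fail)
6. dequeue(): size=2
7. enqueue(64): size=3
8. enqueue(11): size=3=cap → OVERFLOW (fail)
9. enqueue(5): size=3=cap → OVERFLOW (fail)
10. enqueue(41): size=3=cap → OVERFLOW (fail)
11. dequeue(): size=2
12. enqueue(22): size=3
13. enqueue(98): size=3=cap → OVERFLOW (fail)
14. enqueue(43): size=3=cap → OVERFLOW (fail)
15. enqueue(36): size=3=cap → OVERFLOW (fail)
16. enqueue(32): size=3=cap → OVERFLOW (fail)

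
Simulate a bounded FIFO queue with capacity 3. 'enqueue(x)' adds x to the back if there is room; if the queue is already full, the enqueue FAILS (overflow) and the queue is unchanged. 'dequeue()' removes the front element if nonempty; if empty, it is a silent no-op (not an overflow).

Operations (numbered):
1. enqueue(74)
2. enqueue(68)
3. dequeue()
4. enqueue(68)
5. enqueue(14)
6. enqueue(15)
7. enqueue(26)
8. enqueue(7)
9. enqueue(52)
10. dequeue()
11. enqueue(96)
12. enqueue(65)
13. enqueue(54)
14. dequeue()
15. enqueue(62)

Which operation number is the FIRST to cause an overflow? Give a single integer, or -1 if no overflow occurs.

Answer: 6

Derivation:
1. enqueue(74): size=1
2. enqueue(68): size=2
3. dequeue(): size=1
4. enqueue(68): size=2
5. enqueue(14): size=3
6. enqueue(15): size=3=cap → OVERFLOW (fail)
7. enqueue(26): size=3=cap → OVERFLOW (fail)
8. enqueue(7): size=3=cap → OVERFLOW (fail)
9. enqueue(52): size=3=cap → OVERFLOW (fail)
10. dequeue(): size=2
11. enqueue(96): size=3
12. enqueue(65): size=3=cap → OVERFLOW (fail)
13. enqueue(54): size=3=cap → OVERFLOW (fail)
14. dequeue(): size=2
15. enqueue(62): size=3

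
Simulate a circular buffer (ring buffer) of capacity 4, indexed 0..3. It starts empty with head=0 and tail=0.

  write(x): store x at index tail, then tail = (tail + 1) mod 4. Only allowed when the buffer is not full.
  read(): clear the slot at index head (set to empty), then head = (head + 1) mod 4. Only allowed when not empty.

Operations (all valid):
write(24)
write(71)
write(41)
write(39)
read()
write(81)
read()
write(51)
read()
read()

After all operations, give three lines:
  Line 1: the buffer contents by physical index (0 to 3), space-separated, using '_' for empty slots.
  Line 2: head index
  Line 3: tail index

Answer: 81 51 _ _
0
2

Derivation:
write(24): buf=[24 _ _ _], head=0, tail=1, size=1
write(71): buf=[24 71 _ _], head=0, tail=2, size=2
write(41): buf=[24 71 41 _], head=0, tail=3, size=3
write(39): buf=[24 71 41 39], head=0, tail=0, size=4
read(): buf=[_ 71 41 39], head=1, tail=0, size=3
write(81): buf=[81 71 41 39], head=1, tail=1, size=4
read(): buf=[81 _ 41 39], head=2, tail=1, size=3
write(51): buf=[81 51 41 39], head=2, tail=2, size=4
read(): buf=[81 51 _ 39], head=3, tail=2, size=3
read(): buf=[81 51 _ _], head=0, tail=2, size=2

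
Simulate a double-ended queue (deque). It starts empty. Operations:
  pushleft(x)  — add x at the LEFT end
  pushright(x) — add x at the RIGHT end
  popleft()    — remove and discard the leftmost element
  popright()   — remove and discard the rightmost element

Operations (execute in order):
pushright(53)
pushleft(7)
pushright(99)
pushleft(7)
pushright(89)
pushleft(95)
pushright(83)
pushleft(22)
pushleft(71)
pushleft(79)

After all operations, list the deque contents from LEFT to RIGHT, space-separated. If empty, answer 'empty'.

pushright(53): [53]
pushleft(7): [7, 53]
pushright(99): [7, 53, 99]
pushleft(7): [7, 7, 53, 99]
pushright(89): [7, 7, 53, 99, 89]
pushleft(95): [95, 7, 7, 53, 99, 89]
pushright(83): [95, 7, 7, 53, 99, 89, 83]
pushleft(22): [22, 95, 7, 7, 53, 99, 89, 83]
pushleft(71): [71, 22, 95, 7, 7, 53, 99, 89, 83]
pushleft(79): [79, 71, 22, 95, 7, 7, 53, 99, 89, 83]

Answer: 79 71 22 95 7 7 53 99 89 83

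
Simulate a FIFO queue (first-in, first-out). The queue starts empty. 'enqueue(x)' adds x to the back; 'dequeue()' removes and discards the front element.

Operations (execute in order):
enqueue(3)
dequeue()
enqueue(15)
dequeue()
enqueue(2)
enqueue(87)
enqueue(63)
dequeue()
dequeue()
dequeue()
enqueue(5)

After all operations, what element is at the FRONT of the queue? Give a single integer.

Answer: 5

Derivation:
enqueue(3): queue = [3]
dequeue(): queue = []
enqueue(15): queue = [15]
dequeue(): queue = []
enqueue(2): queue = [2]
enqueue(87): queue = [2, 87]
enqueue(63): queue = [2, 87, 63]
dequeue(): queue = [87, 63]
dequeue(): queue = [63]
dequeue(): queue = []
enqueue(5): queue = [5]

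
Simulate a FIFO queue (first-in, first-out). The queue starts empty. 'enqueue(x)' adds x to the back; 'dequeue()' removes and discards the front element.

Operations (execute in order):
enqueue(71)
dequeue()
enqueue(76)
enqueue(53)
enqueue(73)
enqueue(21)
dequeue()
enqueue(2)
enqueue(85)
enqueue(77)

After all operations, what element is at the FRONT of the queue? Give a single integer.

Answer: 53

Derivation:
enqueue(71): queue = [71]
dequeue(): queue = []
enqueue(76): queue = [76]
enqueue(53): queue = [76, 53]
enqueue(73): queue = [76, 53, 73]
enqueue(21): queue = [76, 53, 73, 21]
dequeue(): queue = [53, 73, 21]
enqueue(2): queue = [53, 73, 21, 2]
enqueue(85): queue = [53, 73, 21, 2, 85]
enqueue(77): queue = [53, 73, 21, 2, 85, 77]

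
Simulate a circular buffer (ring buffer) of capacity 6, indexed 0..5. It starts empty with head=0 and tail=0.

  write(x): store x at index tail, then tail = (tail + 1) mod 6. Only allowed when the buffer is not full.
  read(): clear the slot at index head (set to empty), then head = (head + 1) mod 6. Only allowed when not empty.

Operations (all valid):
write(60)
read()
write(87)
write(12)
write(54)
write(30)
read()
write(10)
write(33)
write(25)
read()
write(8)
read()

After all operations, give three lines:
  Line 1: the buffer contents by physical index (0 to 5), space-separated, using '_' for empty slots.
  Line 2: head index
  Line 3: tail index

write(60): buf=[60 _ _ _ _ _], head=0, tail=1, size=1
read(): buf=[_ _ _ _ _ _], head=1, tail=1, size=0
write(87): buf=[_ 87 _ _ _ _], head=1, tail=2, size=1
write(12): buf=[_ 87 12 _ _ _], head=1, tail=3, size=2
write(54): buf=[_ 87 12 54 _ _], head=1, tail=4, size=3
write(30): buf=[_ 87 12 54 30 _], head=1, tail=5, size=4
read(): buf=[_ _ 12 54 30 _], head=2, tail=5, size=3
write(10): buf=[_ _ 12 54 30 10], head=2, tail=0, size=4
write(33): buf=[33 _ 12 54 30 10], head=2, tail=1, size=5
write(25): buf=[33 25 12 54 30 10], head=2, tail=2, size=6
read(): buf=[33 25 _ 54 30 10], head=3, tail=2, size=5
write(8): buf=[33 25 8 54 30 10], head=3, tail=3, size=6
read(): buf=[33 25 8 _ 30 10], head=4, tail=3, size=5

Answer: 33 25 8 _ 30 10
4
3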